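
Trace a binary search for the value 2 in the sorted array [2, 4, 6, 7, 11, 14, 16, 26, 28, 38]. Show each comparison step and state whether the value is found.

Binary search for 2 in [2, 4, 6, 7, 11, 14, 16, 26, 28, 38]:

lo=0, hi=9, mid=4, arr[mid]=11 -> 11 > 2, search left half
lo=0, hi=3, mid=1, arr[mid]=4 -> 4 > 2, search left half
lo=0, hi=0, mid=0, arr[mid]=2 -> Found target at index 0!

Binary search finds 2 at index 0 after 3 comparisons. The search repeatedly halves the search space by comparing with the middle element.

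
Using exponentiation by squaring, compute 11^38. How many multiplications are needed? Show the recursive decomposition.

Computing 11^38 by squaring (build up from 11^1; each line after the first costs one multiplication):

11^1 = 11
11^2 = (11^1)^2 = 11^2 = 121
11^4 = (11^2)^2 = 121^2 = 14641
11^8 = (11^4)^2 = 14641^2 = 214358881
11^9 = 11 * 11^8 = 11 * 214358881 = 2357947691
11^18 = (11^9)^2 = 2357947691^2 = 5559917313492231481
11^19 = 11 * 11^18 = 11 * 5559917313492231481 = 61159090448414546291
11^38 = (11^19)^2 = 61159090448414546291^2 = 3740434344477351388916475705363381856681

Result: 3740434344477351388916475705363381856681
Multiplications needed: 7 (7 lines after 11^1)

11^38 = 3740434344477351388916475705363381856681. Using exponentiation by squaring, this requires 7 multiplications. The key idea: if the exponent is even, square the half-power; if odd, multiply by the base once.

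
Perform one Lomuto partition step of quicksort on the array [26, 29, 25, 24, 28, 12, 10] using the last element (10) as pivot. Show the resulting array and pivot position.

Lomuto partition with pivot = 10:

Initial array: [26, 29, 25, 24, 28, 12, 10]

arr[0]=26 > 10: no swap
arr[1]=29 > 10: no swap
arr[2]=25 > 10: no swap
arr[3]=24 > 10: no swap
arr[4]=28 > 10: no swap
arr[5]=12 > 10: no swap

Place pivot at position 0: [10, 29, 25, 24, 28, 12, 26]
Pivot position: 0

After partitioning with pivot 10, the array becomes [10, 29, 25, 24, 28, 12, 26]. The pivot is placed at index 0. All elements to the left of the pivot are <= 10, and all elements to the right are > 10.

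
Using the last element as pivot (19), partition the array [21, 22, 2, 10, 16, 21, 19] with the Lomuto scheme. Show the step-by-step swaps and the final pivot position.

Lomuto partition with pivot = 19:

Initial array: [21, 22, 2, 10, 16, 21, 19]

arr[0]=21 > 19: no swap
arr[1]=22 > 19: no swap
arr[2]=2 <= 19: swap with position 0, array becomes [2, 22, 21, 10, 16, 21, 19]
arr[3]=10 <= 19: swap with position 1, array becomes [2, 10, 21, 22, 16, 21, 19]
arr[4]=16 <= 19: swap with position 2, array becomes [2, 10, 16, 22, 21, 21, 19]
arr[5]=21 > 19: no swap

Place pivot at position 3: [2, 10, 16, 19, 21, 21, 22]
Pivot position: 3

After partitioning with pivot 19, the array becomes [2, 10, 16, 19, 21, 21, 22]. The pivot is placed at index 3. All elements to the left of the pivot are <= 19, and all elements to the right are > 19.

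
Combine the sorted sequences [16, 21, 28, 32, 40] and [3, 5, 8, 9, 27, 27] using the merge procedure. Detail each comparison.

Merging process:

Compare 16 vs 3: take 3 from right. Merged: [3]
Compare 16 vs 5: take 5 from right. Merged: [3, 5]
Compare 16 vs 8: take 8 from right. Merged: [3, 5, 8]
Compare 16 vs 9: take 9 from right. Merged: [3, 5, 8, 9]
Compare 16 vs 27: take 16 from left. Merged: [3, 5, 8, 9, 16]
Compare 21 vs 27: take 21 from left. Merged: [3, 5, 8, 9, 16, 21]
Compare 28 vs 27: take 27 from right. Merged: [3, 5, 8, 9, 16, 21, 27]
Compare 28 vs 27: take 27 from right. Merged: [3, 5, 8, 9, 16, 21, 27, 27]
Append remaining from left: [28, 32, 40]. Merged: [3, 5, 8, 9, 16, 21, 27, 27, 28, 32, 40]

Final merged array: [3, 5, 8, 9, 16, 21, 27, 27, 28, 32, 40]
Total comparisons: 8

The merged array is [3, 5, 8, 9, 16, 21, 27, 27, 28, 32, 40], requiring 8 comparisons. The merge step runs in O(n) time where n is the total number of elements.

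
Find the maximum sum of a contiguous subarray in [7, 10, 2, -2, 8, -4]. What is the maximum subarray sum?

Using Kadane's algorithm on [7, 10, 2, -2, 8, -4]:

Scanning through the array:
Position 1 (value 10): max_ending_here = 17, max_so_far = 17
Position 2 (value 2): max_ending_here = 19, max_so_far = 19
Position 3 (value -2): max_ending_here = 17, max_so_far = 19
Position 4 (value 8): max_ending_here = 25, max_so_far = 25
Position 5 (value -4): max_ending_here = 21, max_so_far = 25

Maximum subarray: [7, 10, 2, -2, 8]
Maximum sum: 25

The maximum subarray is [7, 10, 2, -2, 8] with sum 25. This subarray runs from index 0 to index 4.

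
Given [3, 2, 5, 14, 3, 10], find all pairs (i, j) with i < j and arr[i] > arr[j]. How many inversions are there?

Finding inversions in [3, 2, 5, 14, 3, 10]:

(0, 1): arr[0]=3 > arr[1]=2
(2, 4): arr[2]=5 > arr[4]=3
(3, 4): arr[3]=14 > arr[4]=3
(3, 5): arr[3]=14 > arr[5]=10

Total inversions: 4

The array has 4 inversion(s): (0,1), (2,4), (3,4), (3,5). Each pair (i,j) satisfies i < j and arr[i] > arr[j].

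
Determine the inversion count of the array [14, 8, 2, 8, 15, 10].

Finding inversions in [14, 8, 2, 8, 15, 10]:

(0, 1): arr[0]=14 > arr[1]=8
(0, 2): arr[0]=14 > arr[2]=2
(0, 3): arr[0]=14 > arr[3]=8
(0, 5): arr[0]=14 > arr[5]=10
(1, 2): arr[1]=8 > arr[2]=2
(4, 5): arr[4]=15 > arr[5]=10

Total inversions: 6

The array has 6 inversion(s): (0,1), (0,2), (0,3), (0,5), (1,2), (4,5). Each pair (i,j) satisfies i < j and arr[i] > arr[j].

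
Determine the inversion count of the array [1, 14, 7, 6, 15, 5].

Finding inversions in [1, 14, 7, 6, 15, 5]:

(1, 2): arr[1]=14 > arr[2]=7
(1, 3): arr[1]=14 > arr[3]=6
(1, 5): arr[1]=14 > arr[5]=5
(2, 3): arr[2]=7 > arr[3]=6
(2, 5): arr[2]=7 > arr[5]=5
(3, 5): arr[3]=6 > arr[5]=5
(4, 5): arr[4]=15 > arr[5]=5

Total inversions: 7

The array has 7 inversion(s): (1,2), (1,3), (1,5), (2,3), (2,5), (3,5), (4,5). Each pair (i,j) satisfies i < j and arr[i] > arr[j].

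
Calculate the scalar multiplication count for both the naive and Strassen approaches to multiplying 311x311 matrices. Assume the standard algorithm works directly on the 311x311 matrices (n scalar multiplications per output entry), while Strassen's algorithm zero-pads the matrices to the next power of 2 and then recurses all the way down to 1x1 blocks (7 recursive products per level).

Matrix multiplication for 311x311 matrices:

Strassen's algorithm requires power-of-2 dimensions. Pad 311x311 to 512x512 (next power of 2).

Standard algorithm: 311^3 = 30080231 multiplications
Strassen's algorithm: 7^(log2(512)) = 7^9 = 40353607 multiplications
Difference: 30080231 - 40353607 = -10273376 (Strassen uses MORE here due to padding overhead — for small or just-over-power-of-2 n, padding can outweigh the per-level savings)

Standard: 30080231 multiplications (311^3). Strassen: 40353607 multiplications (7^9, after padding to 512x512). Strassen reduces 8 recursive multiplications to 7 at each level.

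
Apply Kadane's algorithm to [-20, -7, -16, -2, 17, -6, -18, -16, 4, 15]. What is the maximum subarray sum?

Using Kadane's algorithm on [-20, -7, -16, -2, 17, -6, -18, -16, 4, 15]:

Scanning through the array:
Position 1 (value -7): max_ending_here = -7, max_so_far = -7
Position 2 (value -16): max_ending_here = -16, max_so_far = -7
Position 3 (value -2): max_ending_here = -2, max_so_far = -2
Position 4 (value 17): max_ending_here = 17, max_so_far = 17
Position 5 (value -6): max_ending_here = 11, max_so_far = 17
Position 6 (value -18): max_ending_here = -7, max_so_far = 17
Position 7 (value -16): max_ending_here = -16, max_so_far = 17
Position 8 (value 4): max_ending_here = 4, max_so_far = 17
Position 9 (value 15): max_ending_here = 19, max_so_far = 19

Maximum subarray: [4, 15]
Maximum sum: 19

The maximum subarray is [4, 15] with sum 19. This subarray runs from index 8 to index 9.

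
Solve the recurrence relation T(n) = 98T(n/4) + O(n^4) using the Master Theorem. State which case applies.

Master Theorem for T(n) = 98T(n/4) + O(n^4):

a = 98, b = 4, c = 4
log_b(a) = log_4(98) = 3.3074

Case 3: c = 4 > log_4(98) = 3.3074
T(n) = O(n^4) = O(n^4)

For T(n) = 98T(n/4) + O(n^4): log_4(98) = 3.3074. This is Case 3 of the Master Theorem (c > log_b(a), work dominated by root), giving O(n^4).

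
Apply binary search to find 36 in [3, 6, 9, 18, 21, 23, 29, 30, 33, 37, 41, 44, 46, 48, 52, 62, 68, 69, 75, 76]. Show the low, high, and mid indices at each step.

Binary search for 36 in [3, 6, 9, 18, 21, 23, 29, 30, 33, 37, 41, 44, 46, 48, 52, 62, 68, 69, 75, 76]:

lo=0, hi=19, mid=9, arr[mid]=37 -> 37 > 36, search left half
lo=0, hi=8, mid=4, arr[mid]=21 -> 21 < 36, search right half
lo=5, hi=8, mid=6, arr[mid]=29 -> 29 < 36, search right half
lo=7, hi=8, mid=7, arr[mid]=30 -> 30 < 36, search right half
lo=8, hi=8, mid=8, arr[mid]=33 -> 33 < 36, search right half
lo=9 > hi=8, target 36 not found

Binary search determines that 36 is not in the array after 5 comparisons. The search space was exhausted without finding the target.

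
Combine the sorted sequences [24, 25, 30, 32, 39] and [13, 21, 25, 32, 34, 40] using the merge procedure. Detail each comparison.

Merging process:

Compare 24 vs 13: take 13 from right. Merged: [13]
Compare 24 vs 21: take 21 from right. Merged: [13, 21]
Compare 24 vs 25: take 24 from left. Merged: [13, 21, 24]
Compare 25 vs 25: take 25 from left. Merged: [13, 21, 24, 25]
Compare 30 vs 25: take 25 from right. Merged: [13, 21, 24, 25, 25]
Compare 30 vs 32: take 30 from left. Merged: [13, 21, 24, 25, 25, 30]
Compare 32 vs 32: take 32 from left. Merged: [13, 21, 24, 25, 25, 30, 32]
Compare 39 vs 32: take 32 from right. Merged: [13, 21, 24, 25, 25, 30, 32, 32]
Compare 39 vs 34: take 34 from right. Merged: [13, 21, 24, 25, 25, 30, 32, 32, 34]
Compare 39 vs 40: take 39 from left. Merged: [13, 21, 24, 25, 25, 30, 32, 32, 34, 39]
Append remaining from right: [40]. Merged: [13, 21, 24, 25, 25, 30, 32, 32, 34, 39, 40]

Final merged array: [13, 21, 24, 25, 25, 30, 32, 32, 34, 39, 40]
Total comparisons: 10

The merged array is [13, 21, 24, 25, 25, 30, 32, 32, 34, 39, 40], requiring 10 comparisons. The merge step runs in O(n) time where n is the total number of elements.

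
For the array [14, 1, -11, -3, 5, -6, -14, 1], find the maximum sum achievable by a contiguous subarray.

Using Kadane's algorithm on [14, 1, -11, -3, 5, -6, -14, 1]:

Scanning through the array:
Position 1 (value 1): max_ending_here = 15, max_so_far = 15
Position 2 (value -11): max_ending_here = 4, max_so_far = 15
Position 3 (value -3): max_ending_here = 1, max_so_far = 15
Position 4 (value 5): max_ending_here = 6, max_so_far = 15
Position 5 (value -6): max_ending_here = 0, max_so_far = 15
Position 6 (value -14): max_ending_here = -14, max_so_far = 15
Position 7 (value 1): max_ending_here = 1, max_so_far = 15

Maximum subarray: [14, 1]
Maximum sum: 15

The maximum subarray is [14, 1] with sum 15. This subarray runs from index 0 to index 1.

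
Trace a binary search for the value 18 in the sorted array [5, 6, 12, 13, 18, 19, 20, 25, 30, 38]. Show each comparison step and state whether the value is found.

Binary search for 18 in [5, 6, 12, 13, 18, 19, 20, 25, 30, 38]:

lo=0, hi=9, mid=4, arr[mid]=18 -> Found target at index 4!

Binary search finds 18 at index 4 after 1 comparisons. The search repeatedly halves the search space by comparing with the middle element.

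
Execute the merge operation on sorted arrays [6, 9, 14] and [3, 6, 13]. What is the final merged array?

Merging process:

Compare 6 vs 3: take 3 from right. Merged: [3]
Compare 6 vs 6: take 6 from left. Merged: [3, 6]
Compare 9 vs 6: take 6 from right. Merged: [3, 6, 6]
Compare 9 vs 13: take 9 from left. Merged: [3, 6, 6, 9]
Compare 14 vs 13: take 13 from right. Merged: [3, 6, 6, 9, 13]
Append remaining from left: [14]. Merged: [3, 6, 6, 9, 13, 14]

Final merged array: [3, 6, 6, 9, 13, 14]
Total comparisons: 5

The merged array is [3, 6, 6, 9, 13, 14], requiring 5 comparisons. The merge step runs in O(n) time where n is the total number of elements.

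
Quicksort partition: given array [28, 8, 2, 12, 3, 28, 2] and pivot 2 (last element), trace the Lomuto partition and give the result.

Lomuto partition with pivot = 2:

Initial array: [28, 8, 2, 12, 3, 28, 2]

arr[0]=28 > 2: no swap
arr[1]=8 > 2: no swap
arr[2]=2 <= 2: swap with position 0, array becomes [2, 8, 28, 12, 3, 28, 2]
arr[3]=12 > 2: no swap
arr[4]=3 > 2: no swap
arr[5]=28 > 2: no swap

Place pivot at position 1: [2, 2, 28, 12, 3, 28, 8]
Pivot position: 1

After partitioning with pivot 2, the array becomes [2, 2, 28, 12, 3, 28, 8]. The pivot is placed at index 1. All elements to the left of the pivot are <= 2, and all elements to the right are > 2.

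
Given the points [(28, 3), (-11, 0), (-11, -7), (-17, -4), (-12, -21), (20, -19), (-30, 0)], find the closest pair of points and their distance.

Computing all pairwise distances among 7 points:

d((28, 3), (-11, 0)) = 39.1152
d((28, 3), (-11, -7)) = 40.2616
d((28, 3), (-17, -4)) = 45.5412
d((28, 3), (-12, -21)) = 46.6476
d((28, 3), (20, -19)) = 23.4094
d((28, 3), (-30, 0)) = 58.0775
d((-11, 0), (-11, -7)) = 7.0
d((-11, 0), (-17, -4)) = 7.2111
d((-11, 0), (-12, -21)) = 21.0238
d((-11, 0), (20, -19)) = 36.3593
d((-11, 0), (-30, 0)) = 19.0
d((-11, -7), (-17, -4)) = 6.7082 <-- minimum
d((-11, -7), (-12, -21)) = 14.0357
d((-11, -7), (20, -19)) = 33.2415
d((-11, -7), (-30, 0)) = 20.2485
d((-17, -4), (-12, -21)) = 17.72
d((-17, -4), (20, -19)) = 39.9249
d((-17, -4), (-30, 0)) = 13.6015
d((-12, -21), (20, -19)) = 32.0624
d((-12, -21), (-30, 0)) = 27.6586
d((20, -19), (-30, 0)) = 53.4883

Closest pair: (-11, -7) and (-17, -4) with distance 6.7082

The closest pair is (-11, -7) and (-17, -4) with Euclidean distance 6.7082. For 7 points, brute-force pairwise comparison is shown above. For large n, the divide-and-conquer algorithm (sort by x, recurse on halves, check the dividing strip) achieves O(n log n).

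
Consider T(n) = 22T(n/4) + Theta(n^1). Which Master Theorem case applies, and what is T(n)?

Master Theorem for T(n) = 22T(n/4) + O(n^1):

a = 22, b = 4, c = 1
log_b(a) = log_4(22) = 2.2297

Case 1: c = 1 < log_4(22) = 2.2297
T(n) = O(n^(log_4 22))

For T(n) = 22T(n/4) + O(n^1): log_4(22) = 2.2297. This is Case 1 of the Master Theorem (c < log_b(a), work dominated by leaves), giving O(n^(log_4 22)).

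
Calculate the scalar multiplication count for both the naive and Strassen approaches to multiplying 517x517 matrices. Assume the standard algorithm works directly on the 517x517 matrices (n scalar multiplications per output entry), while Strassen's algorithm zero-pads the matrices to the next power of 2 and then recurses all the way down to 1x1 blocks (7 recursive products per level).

Matrix multiplication for 517x517 matrices:

Strassen's algorithm requires power-of-2 dimensions. Pad 517x517 to 1024x1024 (next power of 2).

Standard algorithm: 517^3 = 138188413 multiplications
Strassen's algorithm: 7^(log2(1024)) = 7^10 = 282475249 multiplications
Difference: 138188413 - 282475249 = -144286836 (Strassen uses MORE here due to padding overhead — for small or just-over-power-of-2 n, padding can outweigh the per-level savings)

Standard: 138188413 multiplications (517^3). Strassen: 282475249 multiplications (7^10, after padding to 1024x1024). Strassen reduces 8 recursive multiplications to 7 at each level.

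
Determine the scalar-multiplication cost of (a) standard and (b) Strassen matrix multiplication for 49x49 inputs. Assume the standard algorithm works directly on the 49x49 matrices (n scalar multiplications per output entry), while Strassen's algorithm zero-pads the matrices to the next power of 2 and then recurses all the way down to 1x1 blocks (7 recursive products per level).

Matrix multiplication for 49x49 matrices:

Strassen's algorithm requires power-of-2 dimensions. Pad 49x49 to 64x64 (next power of 2).

Standard algorithm: 49^3 = 117649 multiplications
Strassen's algorithm: 7^(log2(64)) = 7^6 = 117649 multiplications
Savings: 117649 - 117649 = 0 multiplications

Standard: 117649 multiplications (49^3). Strassen: 117649 multiplications (7^6, after padding to 64x64). Strassen reduces 8 recursive multiplications to 7 at each level.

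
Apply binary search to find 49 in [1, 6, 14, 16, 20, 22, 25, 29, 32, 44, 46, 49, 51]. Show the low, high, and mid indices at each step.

Binary search for 49 in [1, 6, 14, 16, 20, 22, 25, 29, 32, 44, 46, 49, 51]:

lo=0, hi=12, mid=6, arr[mid]=25 -> 25 < 49, search right half
lo=7, hi=12, mid=9, arr[mid]=44 -> 44 < 49, search right half
lo=10, hi=12, mid=11, arr[mid]=49 -> Found target at index 11!

Binary search finds 49 at index 11 after 3 comparisons. The search repeatedly halves the search space by comparing with the middle element.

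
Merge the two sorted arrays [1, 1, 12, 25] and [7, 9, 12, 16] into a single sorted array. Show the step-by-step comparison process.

Merging process:

Compare 1 vs 7: take 1 from left. Merged: [1]
Compare 1 vs 7: take 1 from left. Merged: [1, 1]
Compare 12 vs 7: take 7 from right. Merged: [1, 1, 7]
Compare 12 vs 9: take 9 from right. Merged: [1, 1, 7, 9]
Compare 12 vs 12: take 12 from left. Merged: [1, 1, 7, 9, 12]
Compare 25 vs 12: take 12 from right. Merged: [1, 1, 7, 9, 12, 12]
Compare 25 vs 16: take 16 from right. Merged: [1, 1, 7, 9, 12, 12, 16]
Append remaining from left: [25]. Merged: [1, 1, 7, 9, 12, 12, 16, 25]

Final merged array: [1, 1, 7, 9, 12, 12, 16, 25]
Total comparisons: 7

The merged array is [1, 1, 7, 9, 12, 12, 16, 25], requiring 7 comparisons. The merge step runs in O(n) time where n is the total number of elements.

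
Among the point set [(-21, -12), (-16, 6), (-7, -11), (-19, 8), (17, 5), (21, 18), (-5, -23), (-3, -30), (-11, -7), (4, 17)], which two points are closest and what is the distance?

Computing all pairwise distances among 10 points:

d((-21, -12), (-16, 6)) = 18.6815
d((-21, -12), (-7, -11)) = 14.0357
d((-21, -12), (-19, 8)) = 20.0998
d((-21, -12), (17, 5)) = 41.6293
d((-21, -12), (21, 18)) = 51.614
d((-21, -12), (-5, -23)) = 19.4165
d((-21, -12), (-3, -30)) = 25.4558
d((-21, -12), (-11, -7)) = 11.1803
d((-21, -12), (4, 17)) = 38.2884
d((-16, 6), (-7, -11)) = 19.2354
d((-16, 6), (-19, 8)) = 3.6056 <-- minimum
d((-16, 6), (17, 5)) = 33.0151
d((-16, 6), (21, 18)) = 38.8973
d((-16, 6), (-5, -23)) = 31.0161
d((-16, 6), (-3, -30)) = 38.2753
d((-16, 6), (-11, -7)) = 13.9284
d((-16, 6), (4, 17)) = 22.8254
d((-7, -11), (-19, 8)) = 22.4722
d((-7, -11), (17, 5)) = 28.8444
d((-7, -11), (21, 18)) = 40.3113
d((-7, -11), (-5, -23)) = 12.1655
d((-7, -11), (-3, -30)) = 19.4165
d((-7, -11), (-11, -7)) = 5.6569
d((-7, -11), (4, 17)) = 30.0832
d((-19, 8), (17, 5)) = 36.1248
d((-19, 8), (21, 18)) = 41.2311
d((-19, 8), (-5, -23)) = 34.0147
d((-19, 8), (-3, -30)) = 41.2311
d((-19, 8), (-11, -7)) = 17.0
d((-19, 8), (4, 17)) = 24.6982
d((17, 5), (21, 18)) = 13.6015
d((17, 5), (-5, -23)) = 35.609
d((17, 5), (-3, -30)) = 40.3113
d((17, 5), (-11, -7)) = 30.4631
d((17, 5), (4, 17)) = 17.6918
d((21, 18), (-5, -23)) = 48.5489
d((21, 18), (-3, -30)) = 53.6656
d((21, 18), (-11, -7)) = 40.6079
d((21, 18), (4, 17)) = 17.0294
d((-5, -23), (-3, -30)) = 7.2801
d((-5, -23), (-11, -7)) = 17.088
d((-5, -23), (4, 17)) = 41.0
d((-3, -30), (-11, -7)) = 24.3516
d((-3, -30), (4, 17)) = 47.5184
d((-11, -7), (4, 17)) = 28.3019

Closest pair: (-16, 6) and (-19, 8) with distance 3.6056

The closest pair is (-16, 6) and (-19, 8) with Euclidean distance 3.6056. For 10 points, brute-force pairwise comparison is shown above. For large n, the divide-and-conquer algorithm (sort by x, recurse on halves, check the dividing strip) achieves O(n log n).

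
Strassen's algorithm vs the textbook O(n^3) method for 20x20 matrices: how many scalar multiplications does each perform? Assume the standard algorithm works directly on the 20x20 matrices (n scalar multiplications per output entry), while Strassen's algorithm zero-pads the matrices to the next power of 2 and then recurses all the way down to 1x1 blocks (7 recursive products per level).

Matrix multiplication for 20x20 matrices:

Strassen's algorithm requires power-of-2 dimensions. Pad 20x20 to 32x32 (next power of 2).

Standard algorithm: 20^3 = 8000 multiplications
Strassen's algorithm: 7^(log2(32)) = 7^5 = 16807 multiplications
Difference: 8000 - 16807 = -8807 (Strassen uses MORE here due to padding overhead — for small or just-over-power-of-2 n, padding can outweigh the per-level savings)

Standard: 8000 multiplications (20^3). Strassen: 16807 multiplications (7^5, after padding to 32x32). Strassen reduces 8 recursive multiplications to 7 at each level.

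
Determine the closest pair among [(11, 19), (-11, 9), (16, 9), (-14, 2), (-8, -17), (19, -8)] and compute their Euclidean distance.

Computing all pairwise distances among 6 points:

d((11, 19), (-11, 9)) = 24.1661
d((11, 19), (16, 9)) = 11.1803
d((11, 19), (-14, 2)) = 30.2324
d((11, 19), (-8, -17)) = 40.7063
d((11, 19), (19, -8)) = 28.1603
d((-11, 9), (16, 9)) = 27.0
d((-11, 9), (-14, 2)) = 7.6158 <-- minimum
d((-11, 9), (-8, -17)) = 26.1725
d((-11, 9), (19, -8)) = 34.4819
d((16, 9), (-14, 2)) = 30.8058
d((16, 9), (-8, -17)) = 35.3836
d((16, 9), (19, -8)) = 17.2627
d((-14, 2), (-8, -17)) = 19.9249
d((-14, 2), (19, -8)) = 34.4819
d((-8, -17), (19, -8)) = 28.4605

Closest pair: (-11, 9) and (-14, 2) with distance 7.6158

The closest pair is (-11, 9) and (-14, 2) with Euclidean distance 7.6158. For 6 points, brute-force pairwise comparison is shown above. For large n, the divide-and-conquer algorithm (sort by x, recurse on halves, check the dividing strip) achieves O(n log n).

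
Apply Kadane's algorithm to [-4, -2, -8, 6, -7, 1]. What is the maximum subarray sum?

Using Kadane's algorithm on [-4, -2, -8, 6, -7, 1]:

Scanning through the array:
Position 1 (value -2): max_ending_here = -2, max_so_far = -2
Position 2 (value -8): max_ending_here = -8, max_so_far = -2
Position 3 (value 6): max_ending_here = 6, max_so_far = 6
Position 4 (value -7): max_ending_here = -1, max_so_far = 6
Position 5 (value 1): max_ending_here = 1, max_so_far = 6

Maximum subarray: [6]
Maximum sum: 6

The maximum subarray is [6] with sum 6. This subarray runs from index 3 to index 3.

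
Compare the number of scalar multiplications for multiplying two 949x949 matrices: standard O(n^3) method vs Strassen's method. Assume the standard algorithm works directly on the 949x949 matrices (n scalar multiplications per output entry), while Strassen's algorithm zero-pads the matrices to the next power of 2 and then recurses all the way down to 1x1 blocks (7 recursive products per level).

Matrix multiplication for 949x949 matrices:

Strassen's algorithm requires power-of-2 dimensions. Pad 949x949 to 1024x1024 (next power of 2).

Standard algorithm: 949^3 = 854670349 multiplications
Strassen's algorithm: 7^(log2(1024)) = 7^10 = 282475249 multiplications
Savings: 854670349 - 282475249 = 572195100 multiplications

Standard: 854670349 multiplications (949^3). Strassen: 282475249 multiplications (7^10, after padding to 1024x1024). Strassen reduces 8 recursive multiplications to 7 at each level.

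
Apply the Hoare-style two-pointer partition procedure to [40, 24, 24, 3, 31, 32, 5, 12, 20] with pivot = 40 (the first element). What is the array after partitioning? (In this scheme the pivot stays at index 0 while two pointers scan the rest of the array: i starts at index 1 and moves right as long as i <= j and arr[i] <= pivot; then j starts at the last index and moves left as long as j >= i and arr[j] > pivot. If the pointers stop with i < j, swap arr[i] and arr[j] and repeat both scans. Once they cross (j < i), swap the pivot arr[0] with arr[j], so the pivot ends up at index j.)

Hoare-style two-pointer partition with pivot = 40:

Initial array: [40, 24, 24, 3, 31, 32, 5, 12, 20]

Pointers start at i = 1, j = 8.
i ends at 9, j ends at 8: the pointers have crossed (j < i), so scanning stops.

Swap pivot arr[0] with arr[8] to place pivot at position 8: [20, 24, 24, 3, 31, 32, 5, 12, 40]
Pivot position: 8

After partitioning with pivot 40, the array becomes [20, 24, 24, 3, 31, 32, 5, 12, 40]. The pivot is placed at index 8. All elements to the left of the pivot are <= 40, and all elements to the right are > 40.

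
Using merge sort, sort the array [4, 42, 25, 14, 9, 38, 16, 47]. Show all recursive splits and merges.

Merge sort trace:

Split: [4, 42, 25, 14, 9, 38, 16, 47] -> [4, 42, 25, 14] and [9, 38, 16, 47]
  Split: [4, 42, 25, 14] -> [4, 42] and [25, 14]
    Split: [4, 42] -> [4] and [42]
    Merge: [4] + [42] -> [4, 42]
    Split: [25, 14] -> [25] and [14]
    Merge: [25] + [14] -> [14, 25]
  Merge: [4, 42] + [14, 25] -> [4, 14, 25, 42]
  Split: [9, 38, 16, 47] -> [9, 38] and [16, 47]
    Split: [9, 38] -> [9] and [38]
    Merge: [9] + [38] -> [9, 38]
    Split: [16, 47] -> [16] and [47]
    Merge: [16] + [47] -> [16, 47]
  Merge: [9, 38] + [16, 47] -> [9, 16, 38, 47]
Merge: [4, 14, 25, 42] + [9, 16, 38, 47] -> [4, 9, 14, 16, 25, 38, 42, 47]

Final sorted array: [4, 9, 14, 16, 25, 38, 42, 47]

The merge sort proceeds by recursively splitting the array and merging sorted halves.
After all merges, the sorted array is [4, 9, 14, 16, 25, 38, 42, 47].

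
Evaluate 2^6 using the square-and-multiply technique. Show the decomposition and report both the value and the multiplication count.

Computing 2^6 by squaring (build up from 2^1; each line after the first costs one multiplication):

2^1 = 2
2^2 = (2^1)^2 = 2^2 = 4
2^3 = 2 * 2^2 = 2 * 4 = 8
2^6 = (2^3)^2 = 8^2 = 64

Result: 64
Multiplications needed: 3 (3 lines after 2^1)

2^6 = 64. Using exponentiation by squaring, this requires 3 multiplications. The key idea: if the exponent is even, square the half-power; if odd, multiply by the base once.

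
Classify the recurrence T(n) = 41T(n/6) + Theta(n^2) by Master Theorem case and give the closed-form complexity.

Master Theorem for T(n) = 41T(n/6) + O(n^2):

a = 41, b = 6, c = 2
log_b(a) = log_6(41) = 2.0726

Case 1: c = 2 < log_6(41) = 2.0726
T(n) = O(n^(log_6 41))

For T(n) = 41T(n/6) + O(n^2): log_6(41) = 2.0726. This is Case 1 of the Master Theorem (c < log_b(a), work dominated by leaves), giving O(n^(log_6 41)).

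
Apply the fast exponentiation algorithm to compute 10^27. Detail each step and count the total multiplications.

Computing 10^27 by squaring (build up from 10^1; each line after the first costs one multiplication):

10^1 = 10
10^2 = (10^1)^2 = 10^2 = 100
10^3 = 10 * 10^2 = 10 * 100 = 1000
10^6 = (10^3)^2 = 1000^2 = 1000000
10^12 = (10^6)^2 = 1000000^2 = 1000000000000
10^13 = 10 * 10^12 = 10 * 1000000000000 = 10000000000000
10^26 = (10^13)^2 = 10000000000000^2 = 100000000000000000000000000
10^27 = 10 * 10^26 = 10 * 100000000000000000000000000 = 1000000000000000000000000000

Result: 1000000000000000000000000000
Multiplications needed: 7 (7 lines after 10^1)

10^27 = 1000000000000000000000000000. Using exponentiation by squaring, this requires 7 multiplications. The key idea: if the exponent is even, square the half-power; if odd, multiply by the base once.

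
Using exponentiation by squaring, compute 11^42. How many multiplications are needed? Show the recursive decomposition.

Computing 11^42 by squaring (build up from 11^1; each line after the first costs one multiplication):

11^1 = 11
11^2 = (11^1)^2 = 11^2 = 121
11^4 = (11^2)^2 = 121^2 = 14641
11^5 = 11 * 11^4 = 11 * 14641 = 161051
11^10 = (11^5)^2 = 161051^2 = 25937424601
11^20 = (11^10)^2 = 25937424601^2 = 672749994932560009201
11^21 = 11 * 11^20 = 11 * 672749994932560009201 = 7400249944258160101211
11^42 = (11^21)^2 = 7400249944258160101211^2 = 54763699237492901685126120802225273763666521

Result: 54763699237492901685126120802225273763666521
Multiplications needed: 7 (7 lines after 11^1)

11^42 = 54763699237492901685126120802225273763666521. Using exponentiation by squaring, this requires 7 multiplications. The key idea: if the exponent is even, square the half-power; if odd, multiply by the base once.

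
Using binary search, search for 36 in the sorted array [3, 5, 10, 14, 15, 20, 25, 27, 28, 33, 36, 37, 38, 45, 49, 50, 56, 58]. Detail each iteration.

Binary search for 36 in [3, 5, 10, 14, 15, 20, 25, 27, 28, 33, 36, 37, 38, 45, 49, 50, 56, 58]:

lo=0, hi=17, mid=8, arr[mid]=28 -> 28 < 36, search right half
lo=9, hi=17, mid=13, arr[mid]=45 -> 45 > 36, search left half
lo=9, hi=12, mid=10, arr[mid]=36 -> Found target at index 10!

Binary search finds 36 at index 10 after 3 comparisons. The search repeatedly halves the search space by comparing with the middle element.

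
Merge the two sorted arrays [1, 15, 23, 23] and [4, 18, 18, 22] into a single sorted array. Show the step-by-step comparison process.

Merging process:

Compare 1 vs 4: take 1 from left. Merged: [1]
Compare 15 vs 4: take 4 from right. Merged: [1, 4]
Compare 15 vs 18: take 15 from left. Merged: [1, 4, 15]
Compare 23 vs 18: take 18 from right. Merged: [1, 4, 15, 18]
Compare 23 vs 18: take 18 from right. Merged: [1, 4, 15, 18, 18]
Compare 23 vs 22: take 22 from right. Merged: [1, 4, 15, 18, 18, 22]
Append remaining from left: [23, 23]. Merged: [1, 4, 15, 18, 18, 22, 23, 23]

Final merged array: [1, 4, 15, 18, 18, 22, 23, 23]
Total comparisons: 6

The merged array is [1, 4, 15, 18, 18, 22, 23, 23], requiring 6 comparisons. The merge step runs in O(n) time where n is the total number of elements.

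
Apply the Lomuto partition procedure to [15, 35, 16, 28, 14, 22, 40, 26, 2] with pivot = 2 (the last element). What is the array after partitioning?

Lomuto partition with pivot = 2:

Initial array: [15, 35, 16, 28, 14, 22, 40, 26, 2]

arr[0]=15 > 2: no swap
arr[1]=35 > 2: no swap
arr[2]=16 > 2: no swap
arr[3]=28 > 2: no swap
arr[4]=14 > 2: no swap
arr[5]=22 > 2: no swap
arr[6]=40 > 2: no swap
arr[7]=26 > 2: no swap

Place pivot at position 0: [2, 35, 16, 28, 14, 22, 40, 26, 15]
Pivot position: 0

After partitioning with pivot 2, the array becomes [2, 35, 16, 28, 14, 22, 40, 26, 15]. The pivot is placed at index 0. All elements to the left of the pivot are <= 2, and all elements to the right are > 2.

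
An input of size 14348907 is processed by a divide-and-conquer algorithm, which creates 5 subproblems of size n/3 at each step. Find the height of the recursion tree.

For divide and conquer with division factor 3:

Problem sizes at each level:
Level 0: 14348907
Level 1: 4782969
Level 2: 1594323
Level 3: 531441
Level 4: 177147
Level 5: 59049
Level 6: 19683
Level 7: 6561
Level 8: 2187
Level 9: 729
Level 10: 243
Level 11: 81
Level 12: 27
Level 13: 9
Level 14: 3
Level 15: 1

The root is level 0 and the size-1 base case is level 15 (the tree spans levels 0 through 15, i.e. 16 levels counting the root), so the depth is the number of divisions: log_3(14348907) = 15

The recursion tree depth is log_3(14348907) = 15. At each level, the problem size is divided by 3, so it takes 15 divisions to reduce to a base case of size 1. The algorithm makes 5 recursive calls at each level.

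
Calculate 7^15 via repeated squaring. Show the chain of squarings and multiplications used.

Computing 7^15 by squaring (build up from 7^1; each line after the first costs one multiplication):

7^1 = 7
7^2 = (7^1)^2 = 7^2 = 49
7^3 = 7 * 7^2 = 7 * 49 = 343
7^6 = (7^3)^2 = 343^2 = 117649
7^7 = 7 * 7^6 = 7 * 117649 = 823543
7^14 = (7^7)^2 = 823543^2 = 678223072849
7^15 = 7 * 7^14 = 7 * 678223072849 = 4747561509943

Result: 4747561509943
Multiplications needed: 6 (6 lines after 7^1)

7^15 = 4747561509943. Using exponentiation by squaring, this requires 6 multiplications. The key idea: if the exponent is even, square the half-power; if odd, multiply by the base once.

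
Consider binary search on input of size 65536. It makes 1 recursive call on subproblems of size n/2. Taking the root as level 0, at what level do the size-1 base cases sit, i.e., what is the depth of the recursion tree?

For divide and conquer with division factor 2:

Problem sizes at each level:
Level 0: 65536
Level 1: 32768
Level 2: 16384
Level 3: 8192
Level 4: 4096
Level 5: 2048
Level 6: 1024
Level 7: 512
Level 8: 256
Level 9: 128
Level 10: 64
Level 11: 32
Level 12: 16
Level 13: 8
Level 14: 4
Level 15: 2
Level 16: 1

The root is level 0 and the size-1 base case is level 16 (the tree spans levels 0 through 16, i.e. 17 levels counting the root), so the depth is the number of divisions: log_2(65536) = 16

The recursion tree depth is log_2(65536) = 16. At each level, the problem size is divided by 2, so it takes 16 divisions to reduce to a base case of size 1. The algorithm makes 1 recursive call at each level.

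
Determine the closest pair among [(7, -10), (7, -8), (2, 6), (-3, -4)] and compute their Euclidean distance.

Computing all pairwise distances among 4 points:

d((7, -10), (7, -8)) = 2.0 <-- minimum
d((7, -10), (2, 6)) = 16.7631
d((7, -10), (-3, -4)) = 11.6619
d((7, -8), (2, 6)) = 14.8661
d((7, -8), (-3, -4)) = 10.7703
d((2, 6), (-3, -4)) = 11.1803

Closest pair: (7, -10) and (7, -8) with distance 2.0

The closest pair is (7, -10) and (7, -8) with Euclidean distance 2.0. For 4 points, brute-force pairwise comparison is shown above. For large n, the divide-and-conquer algorithm (sort by x, recurse on halves, check the dividing strip) achieves O(n log n).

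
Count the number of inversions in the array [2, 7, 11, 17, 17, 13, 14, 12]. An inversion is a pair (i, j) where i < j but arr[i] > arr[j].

Finding inversions in [2, 7, 11, 17, 17, 13, 14, 12]:

(3, 5): arr[3]=17 > arr[5]=13
(3, 6): arr[3]=17 > arr[6]=14
(3, 7): arr[3]=17 > arr[7]=12
(4, 5): arr[4]=17 > arr[5]=13
(4, 6): arr[4]=17 > arr[6]=14
(4, 7): arr[4]=17 > arr[7]=12
(5, 7): arr[5]=13 > arr[7]=12
(6, 7): arr[6]=14 > arr[7]=12

Total inversions: 8

The array has 8 inversion(s): (3,5), (3,6), (3,7), (4,5), (4,6), (4,7), (5,7), (6,7). Each pair (i,j) satisfies i < j and arr[i] > arr[j].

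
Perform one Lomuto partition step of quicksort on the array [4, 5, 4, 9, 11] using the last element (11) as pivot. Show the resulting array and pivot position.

Lomuto partition with pivot = 11:

Initial array: [4, 5, 4, 9, 11]

arr[0]=4 <= 11: swap with position 0, array becomes [4, 5, 4, 9, 11]
arr[1]=5 <= 11: swap with position 1, array becomes [4, 5, 4, 9, 11]
arr[2]=4 <= 11: swap with position 2, array becomes [4, 5, 4, 9, 11]
arr[3]=9 <= 11: swap with position 3, array becomes [4, 5, 4, 9, 11]

Place pivot at position 4: [4, 5, 4, 9, 11]
Pivot position: 4

After partitioning with pivot 11, the array becomes [4, 5, 4, 9, 11]. The pivot is placed at index 4. All elements to the left of the pivot are <= 11, and all elements to the right are > 11.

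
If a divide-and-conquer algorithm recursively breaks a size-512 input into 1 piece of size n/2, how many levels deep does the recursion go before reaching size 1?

For divide and conquer with division factor 2:

Problem sizes at each level:
Level 0: 512
Level 1: 256
Level 2: 128
Level 3: 64
Level 4: 32
Level 5: 16
Level 6: 8
Level 7: 4
Level 8: 2
Level 9: 1

The root is level 0 and the size-1 base case is level 9 (the tree spans levels 0 through 9, i.e. 10 levels counting the root), so the depth is the number of divisions: log_2(512) = 9

The recursion tree depth is log_2(512) = 9. At each level, the problem size is divided by 2, so it takes 9 divisions to reduce to a base case of size 1. The algorithm makes 1 recursive call at each level.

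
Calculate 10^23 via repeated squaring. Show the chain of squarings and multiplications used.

Computing 10^23 by squaring (build up from 10^1; each line after the first costs one multiplication):

10^1 = 10
10^2 = (10^1)^2 = 10^2 = 100
10^4 = (10^2)^2 = 100^2 = 10000
10^5 = 10 * 10^4 = 10 * 10000 = 100000
10^10 = (10^5)^2 = 100000^2 = 10000000000
10^11 = 10 * 10^10 = 10 * 10000000000 = 100000000000
10^22 = (10^11)^2 = 100000000000^2 = 10000000000000000000000
10^23 = 10 * 10^22 = 10 * 10000000000000000000000 = 100000000000000000000000

Result: 100000000000000000000000
Multiplications needed: 7 (7 lines after 10^1)

10^23 = 100000000000000000000000. Using exponentiation by squaring, this requires 7 multiplications. The key idea: if the exponent is even, square the half-power; if odd, multiply by the base once.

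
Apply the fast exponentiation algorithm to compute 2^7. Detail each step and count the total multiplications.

Computing 2^7 by squaring (build up from 2^1; each line after the first costs one multiplication):

2^1 = 2
2^2 = (2^1)^2 = 2^2 = 4
2^3 = 2 * 2^2 = 2 * 4 = 8
2^6 = (2^3)^2 = 8^2 = 64
2^7 = 2 * 2^6 = 2 * 64 = 128

Result: 128
Multiplications needed: 4 (4 lines after 2^1)

2^7 = 128. Using exponentiation by squaring, this requires 4 multiplications. The key idea: if the exponent is even, square the half-power; if odd, multiply by the base once.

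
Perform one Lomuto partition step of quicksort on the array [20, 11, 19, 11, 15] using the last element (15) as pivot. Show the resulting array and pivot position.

Lomuto partition with pivot = 15:

Initial array: [20, 11, 19, 11, 15]

arr[0]=20 > 15: no swap
arr[1]=11 <= 15: swap with position 0, array becomes [11, 20, 19, 11, 15]
arr[2]=19 > 15: no swap
arr[3]=11 <= 15: swap with position 1, array becomes [11, 11, 19, 20, 15]

Place pivot at position 2: [11, 11, 15, 20, 19]
Pivot position: 2

After partitioning with pivot 15, the array becomes [11, 11, 15, 20, 19]. The pivot is placed at index 2. All elements to the left of the pivot are <= 15, and all elements to the right are > 15.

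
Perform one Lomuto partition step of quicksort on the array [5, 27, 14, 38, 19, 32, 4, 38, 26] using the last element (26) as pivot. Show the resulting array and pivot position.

Lomuto partition with pivot = 26:

Initial array: [5, 27, 14, 38, 19, 32, 4, 38, 26]

arr[0]=5 <= 26: swap with position 0, array becomes [5, 27, 14, 38, 19, 32, 4, 38, 26]
arr[1]=27 > 26: no swap
arr[2]=14 <= 26: swap with position 1, array becomes [5, 14, 27, 38, 19, 32, 4, 38, 26]
arr[3]=38 > 26: no swap
arr[4]=19 <= 26: swap with position 2, array becomes [5, 14, 19, 38, 27, 32, 4, 38, 26]
arr[5]=32 > 26: no swap
arr[6]=4 <= 26: swap with position 3, array becomes [5, 14, 19, 4, 27, 32, 38, 38, 26]
arr[7]=38 > 26: no swap

Place pivot at position 4: [5, 14, 19, 4, 26, 32, 38, 38, 27]
Pivot position: 4

After partitioning with pivot 26, the array becomes [5, 14, 19, 4, 26, 32, 38, 38, 27]. The pivot is placed at index 4. All elements to the left of the pivot are <= 26, and all elements to the right are > 26.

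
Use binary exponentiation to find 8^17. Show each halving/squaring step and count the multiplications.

Computing 8^17 by squaring (build up from 8^1; each line after the first costs one multiplication):

8^1 = 8
8^2 = (8^1)^2 = 8^2 = 64
8^4 = (8^2)^2 = 64^2 = 4096
8^8 = (8^4)^2 = 4096^2 = 16777216
8^16 = (8^8)^2 = 16777216^2 = 281474976710656
8^17 = 8 * 8^16 = 8 * 281474976710656 = 2251799813685248

Result: 2251799813685248
Multiplications needed: 5 (5 lines after 8^1)

8^17 = 2251799813685248. Using exponentiation by squaring, this requires 5 multiplications. The key idea: if the exponent is even, square the half-power; if odd, multiply by the base once.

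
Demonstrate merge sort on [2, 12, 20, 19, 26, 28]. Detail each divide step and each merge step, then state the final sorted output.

Merge sort trace:

Split: [2, 12, 20, 19, 26, 28] -> [2, 12, 20] and [19, 26, 28]
  Split: [2, 12, 20] -> [2] and [12, 20]
    Split: [12, 20] -> [12] and [20]
    Merge: [12] + [20] -> [12, 20]
  Merge: [2] + [12, 20] -> [2, 12, 20]
  Split: [19, 26, 28] -> [19] and [26, 28]
    Split: [26, 28] -> [26] and [28]
    Merge: [26] + [28] -> [26, 28]
  Merge: [19] + [26, 28] -> [19, 26, 28]
Merge: [2, 12, 20] + [19, 26, 28] -> [2, 12, 19, 20, 26, 28]

Final sorted array: [2, 12, 19, 20, 26, 28]

The merge sort proceeds by recursively splitting the array and merging sorted halves.
After all merges, the sorted array is [2, 12, 19, 20, 26, 28].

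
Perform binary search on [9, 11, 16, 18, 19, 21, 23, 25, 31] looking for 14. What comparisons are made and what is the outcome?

Binary search for 14 in [9, 11, 16, 18, 19, 21, 23, 25, 31]:

lo=0, hi=8, mid=4, arr[mid]=19 -> 19 > 14, search left half
lo=0, hi=3, mid=1, arr[mid]=11 -> 11 < 14, search right half
lo=2, hi=3, mid=2, arr[mid]=16 -> 16 > 14, search left half
lo=2 > hi=1, target 14 not found

Binary search determines that 14 is not in the array after 3 comparisons. The search space was exhausted without finding the target.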